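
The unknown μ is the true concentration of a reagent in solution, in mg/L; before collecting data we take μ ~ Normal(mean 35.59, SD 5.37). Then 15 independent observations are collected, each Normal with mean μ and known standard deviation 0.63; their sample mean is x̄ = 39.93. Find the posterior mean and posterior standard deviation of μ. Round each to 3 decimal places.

With known σ, the Normal prior is conjugate. Weight on the data is w = (n/σ²)/(n/σ² + 1/τ₀²) = 37.7929/(37.7929+0.0346778) = 0.99908.
Posterior mean = w·x̄ + (1−w)·μ₀ = 0.99908·39.93 + 0.00091673·35.59 = 39.926. Posterior variance = 1/(37.7929+0.0346778) = 0.0264357, so SD = 0.163.

Posterior mean ≈ 39.926; posterior SD ≈ 0.163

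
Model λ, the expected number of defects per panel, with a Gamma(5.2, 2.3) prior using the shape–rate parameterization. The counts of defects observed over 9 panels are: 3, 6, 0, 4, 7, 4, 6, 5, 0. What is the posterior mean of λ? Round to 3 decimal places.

Posterior mean ≈ 3.558

Total count ∑xᵢ = 35 over n = 9 panels.
Gamma is conjugate to the Poisson likelihood: posterior is Gamma(shape = 5.2+35 = 40.2, rate = 2.3+9 = 11.3).
Posterior mean = shape/rate = 40.2/11.3 = 3.558.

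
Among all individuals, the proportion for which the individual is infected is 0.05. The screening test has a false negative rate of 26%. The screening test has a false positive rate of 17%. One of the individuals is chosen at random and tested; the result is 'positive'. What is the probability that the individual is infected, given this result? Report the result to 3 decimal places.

P(H | E) ≈ 0.186

Let H be the event that the individual is infected. P(H) = 0.05, so P(¬H) = 0.95. With E the 'positive' result, P(E|H) = 0.74 and P(E|¬H) = 0.17.
P(E) = 0.74·0.05 + 0.17·0.95 = 0.037000 + 0.16150 = 0.19850.
By Bayes' theorem, P(H|E) = 0.037000 / 0.19850 = 0.186.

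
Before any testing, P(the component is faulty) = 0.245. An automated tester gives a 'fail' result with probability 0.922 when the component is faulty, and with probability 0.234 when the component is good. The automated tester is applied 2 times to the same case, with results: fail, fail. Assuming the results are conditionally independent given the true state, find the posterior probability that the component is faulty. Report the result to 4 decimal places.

Posterior P(H) ≈ 0.8344

Let H be the event that the component is faulty; start with P(H) = 0.245. P('fail'|H) = 0.922, P('fail'|¬H) = 0.234.
Update on result 1 ('fail'): P(H) ← 0.922·0.2450 / (0.922·0.2450 + 0.234·0.7550) = 0.22589/0.40256 = 0.5611.
Update on result 2 ('fail'): P(H) ← 0.922·0.5611 / (0.922·0.5611 + 0.234·0.4389) = 0.51737/0.62006 = 0.8344.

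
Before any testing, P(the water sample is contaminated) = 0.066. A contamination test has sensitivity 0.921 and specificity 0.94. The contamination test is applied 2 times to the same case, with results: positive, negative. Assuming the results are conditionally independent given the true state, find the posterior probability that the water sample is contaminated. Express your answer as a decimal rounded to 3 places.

Let H be the event that the water sample is contaminated; start with P(H) = 0.066. P('positive'|H) = 0.921, P('positive'|¬H) = 0.06.
Update on result 1 ('positive'): P(H) ← 0.921·0.0660 / (0.921·0.0660 + 0.06·0.9340) = 0.060786/0.11683 = 0.5203.
Update on result 2 ('negative'): P(H) ← 0.079·0.5203 / (0.079·0.5203 + 0.94·0.4797) = 0.041105/0.49201 = 0.0835.

Posterior P(H) ≈ 0.084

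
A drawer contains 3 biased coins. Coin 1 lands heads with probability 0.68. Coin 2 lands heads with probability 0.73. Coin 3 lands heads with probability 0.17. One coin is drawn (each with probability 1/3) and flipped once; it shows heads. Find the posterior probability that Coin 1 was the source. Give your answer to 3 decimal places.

Posterior probability ≈ 0.430

P(heads|C1) = 0.68; P(heads|C2) = 0.73; P(heads|C3) = 0.17.
Prior × likelihood for each source: 0.333333·0.68=0.2267, 0.333333·0.73=0.2433, 0.333333·0.17=0.05667. Summing gives P(heads) = 0.52667.
P(Coin 1 | heads) = 0.2267 / 0.52667 = 0.430.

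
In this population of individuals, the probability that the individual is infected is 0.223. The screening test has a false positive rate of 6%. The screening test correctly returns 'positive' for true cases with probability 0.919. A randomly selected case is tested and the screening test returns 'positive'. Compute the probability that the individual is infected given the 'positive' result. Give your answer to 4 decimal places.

P(H | E) ≈ 0.8147

Let H be the event that the individual is infected. P(H) = 0.223, so P(¬H) = 0.777. With E the 'positive' result, P(E|H) = 0.919 and P(E|¬H) = 0.06.
P(E) = 0.919·0.223 + 0.06·0.777 = 0.20494 + 0.046620 = 0.25156.
By Bayes' theorem, P(H|E) = 0.20494 / 0.25156 = 0.8147.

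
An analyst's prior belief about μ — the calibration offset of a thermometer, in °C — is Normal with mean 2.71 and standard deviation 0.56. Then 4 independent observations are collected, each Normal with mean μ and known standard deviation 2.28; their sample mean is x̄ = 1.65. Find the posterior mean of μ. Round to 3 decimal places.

Prior precision 1/τ₀² = 1/0.56² = 3.18878; data precision n/σ² = 4/2.28² = 0.769468.
Posterior precision = 3.18878 + 0.769468 = 3.95824.
Posterior mean = (3.18878·2.71 + 0.769468·1.65) / 3.95824 = 2.504.

Posterior mean ≈ 2.504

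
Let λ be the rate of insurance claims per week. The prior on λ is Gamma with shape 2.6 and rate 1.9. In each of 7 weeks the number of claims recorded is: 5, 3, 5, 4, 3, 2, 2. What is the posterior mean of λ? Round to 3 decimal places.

The Poisson likelihood adds the total count to the shape and the number of exposure periods to the rate. Here ∑xᵢ = 24 and n = 7, so shape 2.6→26.6 and rate 1.9→8.9.
Posterior mean = shape/rate = 26.6/8.9 = 2.989.

Posterior mean ≈ 2.989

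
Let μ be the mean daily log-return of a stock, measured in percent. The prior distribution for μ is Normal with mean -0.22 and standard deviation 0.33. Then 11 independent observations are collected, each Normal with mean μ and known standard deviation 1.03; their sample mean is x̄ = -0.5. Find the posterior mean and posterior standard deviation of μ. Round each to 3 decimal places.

Posterior mean ≈ -0.368; posterior SD ≈ 0.226

With known σ, the Normal prior is conjugate. Weight on the data is w = (n/σ²)/(n/σ² + 1/τ₀²) = 10.3686/(10.3686+9.18274) = 0.53033.
Posterior mean = w·x̄ + (1−w)·μ₀ = 0.53033·-0.5 + 0.46967·-0.22 = -0.368. Posterior variance = 1/(10.3686+9.18274) = 0.0511475, so SD = 0.226.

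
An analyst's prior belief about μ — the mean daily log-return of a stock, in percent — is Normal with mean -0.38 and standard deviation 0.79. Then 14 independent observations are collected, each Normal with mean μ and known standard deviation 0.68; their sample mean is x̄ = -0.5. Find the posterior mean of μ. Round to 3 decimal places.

Posterior mean ≈ -0.494

With known σ, the Normal prior is conjugate. Weight on the data is w = (n/σ²)/(n/σ² + 1/τ₀²) = 30.2768/(30.2768+1.60231) = 0.94974.
Posterior mean = w·x̄ + (1−w)·μ₀ = 0.94974·-0.5 + 0.050262·-0.38 = -0.494.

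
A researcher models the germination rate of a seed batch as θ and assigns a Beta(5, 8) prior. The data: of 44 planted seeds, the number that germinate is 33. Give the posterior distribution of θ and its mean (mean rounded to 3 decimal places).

Observing 33 successes and 11 failures updates Beta(5, 8) by adding the success and failure counts to the two shape parameters: α = 5+33 = 38, β = 8+11 = 19.
E[θ | data] = 38/(38+19) = 0.667.

Posterior: Beta(38, 19); mean ≈ 0.667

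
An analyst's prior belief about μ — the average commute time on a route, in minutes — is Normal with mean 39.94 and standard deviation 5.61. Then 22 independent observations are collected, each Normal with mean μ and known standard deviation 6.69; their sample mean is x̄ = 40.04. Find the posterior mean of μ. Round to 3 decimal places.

Posterior mean ≈ 40.034

Prior precision 1/τ₀² = 1/5.61² = 0.0317742; data precision n/σ² = 22/6.69² = 0.491553.
Posterior precision = 0.0317742 + 0.491553 = 0.523327.
Posterior mean = (0.0317742·39.94 + 0.491553·40.04) / 0.523327 = 40.034.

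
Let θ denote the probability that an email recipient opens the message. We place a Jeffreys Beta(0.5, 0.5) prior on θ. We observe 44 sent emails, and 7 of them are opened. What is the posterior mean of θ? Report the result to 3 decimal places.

Posterior mean ≈ 0.167

Observing 7 successes and 37 failures updates Beta(0.5, 0.5) by adding the success and failure counts to the two shape parameters: α = 0.5+7 = 7.5, β = 0.5+37 = 37.5.
Posterior mean = α/(α+β) = 7.5/45 = 0.167.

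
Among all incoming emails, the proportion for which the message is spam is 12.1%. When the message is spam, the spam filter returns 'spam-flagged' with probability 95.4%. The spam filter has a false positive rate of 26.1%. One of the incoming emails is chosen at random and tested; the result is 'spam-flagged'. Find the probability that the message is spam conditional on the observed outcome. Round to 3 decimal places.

P(H | E) ≈ 0.335

Let H be the event that the message is spam. P(H) = 0.121, so P(¬H) = 0.879. With E the 'spam-flagged' result, P(E|H) = 0.954 and P(E|¬H) = 0.261.
P(E) = 0.954·0.121 + 0.261·0.879 = 0.11543 + 0.22942 = 0.34485.
By Bayes' theorem, P(H|E) = 0.11543 / 0.34485 = 0.335.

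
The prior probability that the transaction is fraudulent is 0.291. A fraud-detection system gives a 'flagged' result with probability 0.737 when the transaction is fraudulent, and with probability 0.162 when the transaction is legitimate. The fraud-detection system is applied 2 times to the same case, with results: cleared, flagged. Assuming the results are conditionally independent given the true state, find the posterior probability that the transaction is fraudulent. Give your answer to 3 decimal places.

Posterior P(H) ≈ 0.369

Let H be the event that the transaction is fraudulent; start with P(H) = 0.291. P('flagged'|H) = 0.737, P('flagged'|¬H) = 0.162.
Update on result 1 ('cleared'): P(H) ← 0.263·0.2910 / (0.263·0.2910 + 0.838·0.7090) = 0.076533/0.67068 = 0.1141.
Update on result 2 ('flagged'): P(H) ← 0.737·0.1141 / (0.737·0.1141 + 0.162·0.8859) = 0.084102/0.22762 = 0.3695.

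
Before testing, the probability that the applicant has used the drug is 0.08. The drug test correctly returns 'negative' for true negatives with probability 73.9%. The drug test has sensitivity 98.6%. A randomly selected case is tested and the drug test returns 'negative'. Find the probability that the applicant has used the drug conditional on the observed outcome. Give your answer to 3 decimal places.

Write H for 'the applicant has used the drug'. Prior odds H:¬H = 0.08/0.92 = 0.086957. For the 'negative' outcome, the likelihood ratio is 0.014/0.739 = 0.018945.
Posterior odds = 0.086957 × 0.018945 = 0.0016473, so P(H|E) = 0.0016473/(1+0.0016473) = 0.002.

P(H | E) ≈ 0.002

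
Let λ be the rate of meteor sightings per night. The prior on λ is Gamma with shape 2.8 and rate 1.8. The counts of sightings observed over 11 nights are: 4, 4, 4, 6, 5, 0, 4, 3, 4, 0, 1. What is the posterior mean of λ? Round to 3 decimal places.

Posterior mean ≈ 2.953

The Poisson likelihood adds the total count to the shape and the number of exposure periods to the rate. Here ∑xᵢ = 35 and n = 11, so shape 2.8→37.8 and rate 1.8→12.8.
Posterior mean = shape/rate = 37.8/12.8 = 2.953.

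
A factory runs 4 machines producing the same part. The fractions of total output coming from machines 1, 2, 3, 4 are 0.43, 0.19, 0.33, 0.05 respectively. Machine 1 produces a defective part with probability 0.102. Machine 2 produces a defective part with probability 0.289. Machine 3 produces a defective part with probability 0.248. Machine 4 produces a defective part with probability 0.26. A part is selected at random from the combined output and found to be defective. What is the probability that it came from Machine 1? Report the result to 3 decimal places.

P(defective|M1) = 0.102; P(defective|M2) = 0.289; P(defective|M3) = 0.248; P(defective|M4) = 0.26.
Prior × likelihood for each source: 0.43·0.102=0.04386, 0.19·0.289=0.05491, 0.33·0.248=0.08184, 0.05·0.26=0.01300. Summing gives P(defective) = 0.19361.
P(Machine 1 | defective) = 0.04386 / 0.19361 = 0.227.

Posterior probability ≈ 0.227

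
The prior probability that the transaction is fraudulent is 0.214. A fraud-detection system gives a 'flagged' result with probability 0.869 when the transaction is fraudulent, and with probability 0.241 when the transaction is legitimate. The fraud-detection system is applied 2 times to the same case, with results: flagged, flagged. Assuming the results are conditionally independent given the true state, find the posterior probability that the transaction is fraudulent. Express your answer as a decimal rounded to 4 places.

With H the event that the transaction is fraudulent, the joint likelihood of the observed sequence is P(data|H) = 0.869·0.869 = 0.75516 and P(data|¬H) = 0.241·0.241 = 0.058081.
Bayes: P(H|data) = 0.214·0.75516 / (0.214·0.75516 + 0.786·0.058081) = 0.16160/0.20726 = 0.7797.

Posterior P(H) ≈ 0.7797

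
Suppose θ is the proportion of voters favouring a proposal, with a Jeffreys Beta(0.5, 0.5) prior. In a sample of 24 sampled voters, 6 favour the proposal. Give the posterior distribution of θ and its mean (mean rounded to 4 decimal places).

The binomial likelihood is conjugate to the Beta prior: with 6 successes and 18 failures, the posterior is Beta(0.5+6, 0.5+18) = Beta(6.5, 18.5).
Posterior mean = α/(α+β) = 6.5/25 = 0.2600.

Posterior: Beta(6.5, 18.5); mean ≈ 0.2600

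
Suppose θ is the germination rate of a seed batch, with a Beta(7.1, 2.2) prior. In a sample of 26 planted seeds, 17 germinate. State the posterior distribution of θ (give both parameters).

The binomial likelihood is conjugate to the Beta prior: with 17 successes and 9 failures, the posterior is Beta(7.1+17, 2.2+9) = Beta(24.1, 11.2).

Posterior: Beta(24.1, 11.2)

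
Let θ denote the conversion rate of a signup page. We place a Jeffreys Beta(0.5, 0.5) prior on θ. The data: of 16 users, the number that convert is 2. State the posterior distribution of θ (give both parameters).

Observing 2 successes and 14 failures updates Beta(0.5, 0.5) by adding the success and failure counts to the two shape parameters: α = 0.5+2 = 2.5, β = 0.5+14 = 14.5.

Posterior: Beta(2.5, 14.5)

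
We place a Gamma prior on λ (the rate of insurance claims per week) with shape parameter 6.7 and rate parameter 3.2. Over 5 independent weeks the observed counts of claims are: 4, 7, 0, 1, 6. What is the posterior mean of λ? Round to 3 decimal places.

Total count ∑xᵢ = 18 over n = 5 weeks.
Gamma is conjugate to the Poisson likelihood: posterior is Gamma(shape = 6.7+18 = 24.7, rate = 3.2+5 = 8.2).
Posterior mean = shape/rate = 24.7/8.2 = 3.012.

Posterior mean ≈ 3.012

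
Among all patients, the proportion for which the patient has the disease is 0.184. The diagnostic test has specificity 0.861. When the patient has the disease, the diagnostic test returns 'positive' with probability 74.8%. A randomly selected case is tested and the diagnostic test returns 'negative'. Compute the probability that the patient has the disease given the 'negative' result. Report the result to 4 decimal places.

P(H | E) ≈ 0.0619

Write H for 'the patient has the disease'. Prior odds H:¬H = 0.184/0.816 = 0.22549. For the 'negative' outcome, the likelihood ratio is 0.252/0.861 = 0.29268.
Posterior odds = 0.22549 × 0.29268 = 0.065997, so P(H|E) = 0.065997/(1+0.065997) = 0.0619.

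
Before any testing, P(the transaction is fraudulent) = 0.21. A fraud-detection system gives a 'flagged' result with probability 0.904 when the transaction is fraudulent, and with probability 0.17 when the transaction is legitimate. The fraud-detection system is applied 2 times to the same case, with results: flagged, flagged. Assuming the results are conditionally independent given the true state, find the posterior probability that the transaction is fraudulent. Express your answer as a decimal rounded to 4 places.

Posterior P(H) ≈ 0.8826

Let H be the event that the transaction is fraudulent; start with P(H) = 0.21. P('flagged'|H) = 0.904, P('flagged'|¬H) = 0.17.
Update on result 1 ('flagged'): P(H) ← 0.904·0.2100 / (0.904·0.2100 + 0.17·0.7900) = 0.18984/0.32414 = 0.5857.
Update on result 2 ('flagged'): P(H) ← 0.904·0.5857 / (0.904·0.5857 + 0.17·0.4143) = 0.52945/0.59988 = 0.8826.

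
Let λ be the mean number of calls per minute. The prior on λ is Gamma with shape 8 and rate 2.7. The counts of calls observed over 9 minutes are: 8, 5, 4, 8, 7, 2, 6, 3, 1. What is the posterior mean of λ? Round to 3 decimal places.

Total count ∑xᵢ = 44 over n = 9 minutes.
Gamma is conjugate to the Poisson likelihood: posterior is Gamma(shape = 8+44 = 52, rate = 2.7+9 = 11.7).
E[λ | data] = 52/11.7 = 4.444.

Posterior mean ≈ 4.444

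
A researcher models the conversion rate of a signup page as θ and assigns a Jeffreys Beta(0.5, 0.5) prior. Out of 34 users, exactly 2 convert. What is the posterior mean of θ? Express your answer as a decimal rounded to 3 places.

The binomial likelihood is conjugate to the Beta prior: with 2 successes and 32 failures, the posterior is Beta(0.5+2, 0.5+32) = Beta(2.5, 32.5).
Posterior mean = α/(α+β) = 2.5/35 = 0.071.

Posterior mean ≈ 0.071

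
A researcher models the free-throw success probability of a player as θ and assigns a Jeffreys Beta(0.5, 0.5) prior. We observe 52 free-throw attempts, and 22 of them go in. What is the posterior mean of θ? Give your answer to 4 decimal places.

Posterior mean ≈ 0.4245

The binomial likelihood is conjugate to the Beta prior: with 22 successes and 30 failures, the posterior is Beta(0.5+22, 0.5+30) = Beta(22.5, 30.5).
E[θ | data] = 22.5/(22.5+30.5) = 0.4245.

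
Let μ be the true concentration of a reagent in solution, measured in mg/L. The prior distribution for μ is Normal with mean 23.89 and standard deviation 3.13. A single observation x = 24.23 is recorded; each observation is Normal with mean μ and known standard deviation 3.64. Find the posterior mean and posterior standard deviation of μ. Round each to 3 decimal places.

With known σ, the Normal prior is conjugate. Weight on the data is w = (n/σ²)/(n/σ² + 1/τ₀²) = 0.0754740/(0.0754740+0.102073) = 0.42509.
Posterior mean = w·x̄ + (1−w)·μ₀ = 0.42509·24.23 + 0.57491·23.89 = 24.035. Posterior variance = 1/(0.0754740+0.102073) = 5.63231, so SD = 2.373.

Posterior mean ≈ 24.035; posterior SD ≈ 2.373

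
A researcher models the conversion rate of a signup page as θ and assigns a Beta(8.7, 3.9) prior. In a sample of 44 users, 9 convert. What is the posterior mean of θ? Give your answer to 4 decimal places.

Posterior mean ≈ 0.3127

Observing 9 successes and 35 failures updates Beta(8.7, 3.9) by adding the success and failure counts to the two shape parameters: α = 8.7+9 = 17.7, β = 3.9+35 = 38.9.
Posterior mean = α/(α+β) = 17.7/56.6 = 0.3127.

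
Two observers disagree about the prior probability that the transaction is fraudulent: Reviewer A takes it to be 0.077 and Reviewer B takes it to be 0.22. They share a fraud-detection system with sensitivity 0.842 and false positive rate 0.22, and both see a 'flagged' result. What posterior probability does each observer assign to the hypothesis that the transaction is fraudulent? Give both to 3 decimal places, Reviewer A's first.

The likelihood ratio for a 'flagged' result is 0.842/0.22 = 3.8273.
Reviewer A: prior odds 0.077/0.923 = 0.083424; posterior odds 0.31928; posterior probability 0.242.
Reviewer B: prior odds 0.22/0.78 = 0.28205; posterior odds 1.0795; posterior probability 0.519.

Reviewer A: 0.242; Reviewer B: 0.519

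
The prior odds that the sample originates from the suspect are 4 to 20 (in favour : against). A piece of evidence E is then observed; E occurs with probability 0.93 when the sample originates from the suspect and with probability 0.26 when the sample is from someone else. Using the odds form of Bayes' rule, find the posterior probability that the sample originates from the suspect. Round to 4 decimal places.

Prior odds = 4/20 = 0.20000. In log-odds, ln(0.20000) = -1.6094.
Add log likelihood ratio: ln(3.5769) = 1.2745.
Posterior log-odds = -0.33493, so posterior odds = exp(-0.33493) = 0.71538. Converting, P(H|E) = 0.71538/1.7154 = 0.4170.

Posterior probability ≈ 0.4170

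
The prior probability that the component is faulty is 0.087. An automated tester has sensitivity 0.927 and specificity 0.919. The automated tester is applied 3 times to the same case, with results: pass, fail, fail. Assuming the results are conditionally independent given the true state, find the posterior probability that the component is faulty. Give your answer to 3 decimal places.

Posterior P(H) ≈ 0.498

Let H be the event that the component is faulty; start with P(H) = 0.087. P('fail'|H) = 0.927, P('fail'|¬H) = 0.081.
Update on result 1 ('pass'): P(H) ← 0.073·0.0870 / (0.073·0.0870 + 0.919·0.9130) = 0.0063510/0.84540 = 0.0075.
Update on result 2 ('fail'): P(H) ← 0.927·0.0075 / (0.927·0.0075 + 0.081·0.9925) = 0.0069640/0.087356 = 0.0797.
Update on result 3 ('fail'): P(H) ← 0.927·0.0797 / (0.927·0.0797 + 0.081·0.9203) = 0.073901/0.14844 = 0.4978.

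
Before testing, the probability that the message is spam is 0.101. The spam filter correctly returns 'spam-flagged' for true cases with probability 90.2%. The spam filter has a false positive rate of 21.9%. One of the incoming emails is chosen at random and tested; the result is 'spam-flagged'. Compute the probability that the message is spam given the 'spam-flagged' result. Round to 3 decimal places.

P(H | E) ≈ 0.316

Write H for 'the message is spam'. Prior odds H:¬H = 0.101/0.899 = 0.11235. For the 'spam-flagged' outcome, the likelihood ratio is 0.902/0.219 = 4.1187.
Posterior odds = 0.11235 × 4.1187 = 0.46273, so P(H|E) = 0.46273/(1+0.46273) = 0.316.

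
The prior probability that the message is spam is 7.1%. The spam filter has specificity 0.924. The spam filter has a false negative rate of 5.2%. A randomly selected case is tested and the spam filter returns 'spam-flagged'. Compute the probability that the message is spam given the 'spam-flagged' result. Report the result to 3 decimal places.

Let H be the event that the message is spam. P(H) = 0.071, so P(¬H) = 0.929. With E the 'spam-flagged' result, P(E|H) = 0.948 and P(E|¬H) = 0.076.
P(E) = 0.948·0.071 + 0.076·0.929 = 0.067308 + 0.070604 = 0.13791.
By Bayes' theorem, P(H|E) = 0.067308 / 0.13791 = 0.488.

P(H | E) ≈ 0.488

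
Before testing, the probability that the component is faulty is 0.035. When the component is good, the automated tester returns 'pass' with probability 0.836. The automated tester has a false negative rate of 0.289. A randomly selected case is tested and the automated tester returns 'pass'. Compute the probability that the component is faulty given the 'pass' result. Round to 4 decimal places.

Let H be the event that the component is faulty. P(H) = 0.035, so P(¬H) = 0.965. With E the 'pass' result, P(E|H) = 0.289 and P(E|¬H) = 0.836.
P(E) = 0.289·0.035 + 0.836·0.965 = 0.010115 + 0.80674 = 0.81685.
By Bayes' theorem, P(H|E) = 0.010115 / 0.81685 = 0.0124.

P(H | E) ≈ 0.0124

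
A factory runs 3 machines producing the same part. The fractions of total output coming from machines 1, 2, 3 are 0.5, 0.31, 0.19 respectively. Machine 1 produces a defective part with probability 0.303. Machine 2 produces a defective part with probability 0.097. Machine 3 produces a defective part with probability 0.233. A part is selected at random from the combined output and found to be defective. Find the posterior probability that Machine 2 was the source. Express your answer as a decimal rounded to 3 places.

Tabulate prior·likelihood by source: [1] prior 0.5, lik 0.303, product 0.1515; [2] prior 0.31, lik 0.097, product 0.03007; [3] prior 0.19, lik 0.233, product 0.04427.
Normalizing constant = 0.22584; the posterior for Machine 2 is its product over the sum, 0.03007/0.22584 = 0.133.

Posterior probability ≈ 0.133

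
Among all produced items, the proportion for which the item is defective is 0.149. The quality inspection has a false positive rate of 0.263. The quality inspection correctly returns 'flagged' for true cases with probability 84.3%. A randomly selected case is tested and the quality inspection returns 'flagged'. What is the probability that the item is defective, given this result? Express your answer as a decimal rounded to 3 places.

P(H | E) ≈ 0.359

Let H be the event that the item is defective. P(H) = 0.149, so P(¬H) = 0.851. With E the 'flagged' result, P(E|H) = 0.843 and P(E|¬H) = 0.263.
P(E) = 0.843·0.149 + 0.263·0.851 = 0.12561 + 0.22381 = 0.34942.
By Bayes' theorem, P(H|E) = 0.12561 / 0.34942 = 0.359.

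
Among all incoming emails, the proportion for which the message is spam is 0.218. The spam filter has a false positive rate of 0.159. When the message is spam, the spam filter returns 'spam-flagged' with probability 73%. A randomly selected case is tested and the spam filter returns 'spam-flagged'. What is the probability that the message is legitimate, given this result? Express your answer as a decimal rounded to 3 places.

P(¬H | E) ≈ 0.439

Let H be the event that the message is spam. P(H) = 0.218, so P(¬H) = 0.782. With E the 'spam-flagged' result, P(E|H) = 0.73 and P(E|¬H) = 0.159.
P(E) = 0.73·0.218 + 0.159·0.782 = 0.15914 + 0.12434 = 0.28348.
By Bayes' theorem, P(H|E) = 0.15914 / 0.28348 = 0.561. Hence P(¬H|E) = 1 − 0.561 = 0.439.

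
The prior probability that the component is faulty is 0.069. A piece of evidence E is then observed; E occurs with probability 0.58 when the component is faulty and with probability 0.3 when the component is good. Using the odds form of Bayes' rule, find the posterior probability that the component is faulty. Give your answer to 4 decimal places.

Prior odds = 0.069/(1−0.069) = 0.074114. In log-odds, ln(0.074114) = -2.6022.
Add log likelihood ratio: ln(1.9333) = 0.65925.
Posterior log-odds = -1.9429, so posterior odds = exp(-1.9429) = 0.14329. Converting, P(H|E) = 0.14329/1.1433 = 0.1253.

Posterior probability ≈ 0.1253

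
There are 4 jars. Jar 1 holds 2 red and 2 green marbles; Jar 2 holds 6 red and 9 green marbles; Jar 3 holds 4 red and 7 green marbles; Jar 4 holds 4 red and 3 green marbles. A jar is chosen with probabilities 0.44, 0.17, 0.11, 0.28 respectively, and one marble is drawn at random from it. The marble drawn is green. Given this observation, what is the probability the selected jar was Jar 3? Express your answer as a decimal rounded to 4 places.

Posterior probability ≈ 0.1367

Tabulate prior·likelihood by source: [1] prior 0.44, lik 0.5, product 0.2200; [2] prior 0.17, lik 0.6, product 0.1020; [3] prior 0.11, lik 0.6364, product 0.07000; [4] prior 0.28, lik 0.4286, product 0.1200.
Normalizing constant = 0.51200; the posterior for Jar 3 is its product over the sum, 0.07000/0.51200 = 0.1367.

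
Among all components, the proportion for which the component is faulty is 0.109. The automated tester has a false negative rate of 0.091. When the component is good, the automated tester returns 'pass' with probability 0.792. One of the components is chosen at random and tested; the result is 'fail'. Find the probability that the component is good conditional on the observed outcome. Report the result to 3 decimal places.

Write H for 'the component is faulty'. Prior odds H:¬H = 0.109/0.891 = 0.12233. For the 'fail' outcome, the likelihood ratio is 0.909/0.208 = 4.3702.
Posterior odds = 0.12233 × 4.3702 = 0.53463, so P(H|E) = 0.53463/(1+0.53463) = 0.348. Then P(¬H|E) = 1 − 0.348 = 0.652.

P(¬H | E) ≈ 0.652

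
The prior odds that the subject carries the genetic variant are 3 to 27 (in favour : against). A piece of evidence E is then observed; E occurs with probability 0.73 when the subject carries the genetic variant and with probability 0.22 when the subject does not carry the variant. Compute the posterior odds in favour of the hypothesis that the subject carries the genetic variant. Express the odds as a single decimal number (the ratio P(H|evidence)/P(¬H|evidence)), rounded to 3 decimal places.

Prior odds = 3/27 = 0.11111. In log-odds, ln(0.11111) = -2.1972.
Add log likelihood ratio: ln(3.3182) = 1.1994.
Posterior log-odds = -0.99781, so posterior odds = exp(-0.99781) = 0.36869.

Posterior odds ≈ 0.369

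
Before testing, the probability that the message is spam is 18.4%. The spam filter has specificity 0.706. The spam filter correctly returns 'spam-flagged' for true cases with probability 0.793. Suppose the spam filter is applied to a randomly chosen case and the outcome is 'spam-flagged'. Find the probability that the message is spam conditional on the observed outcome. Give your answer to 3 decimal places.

P(H | E) ≈ 0.378

Let H be the event that the message is spam. P(H) = 0.184, so P(¬H) = 0.816. With E the 'spam-flagged' result, P(E|H) = 0.793 and P(E|¬H) = 0.294.
P(E) = 0.793·0.184 + 0.294·0.816 = 0.14591 + 0.23990 = 0.38582.
By Bayes' theorem, P(H|E) = 0.14591 / 0.38582 = 0.378.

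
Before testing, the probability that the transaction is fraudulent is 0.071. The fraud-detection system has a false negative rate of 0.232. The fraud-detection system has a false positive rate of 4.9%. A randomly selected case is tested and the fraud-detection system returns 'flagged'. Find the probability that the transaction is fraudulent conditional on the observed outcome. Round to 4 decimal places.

Write H for 'the transaction is fraudulent'. Prior odds H:¬H = 0.071/0.929 = 0.076426. For the 'flagged' outcome, the likelihood ratio is 0.768/0.049 = 15.673.
Posterior odds = 0.076426 × 15.673 = 1.1979, so P(H|E) = 1.1979/(1+1.1979) = 0.5450.

P(H | E) ≈ 0.5450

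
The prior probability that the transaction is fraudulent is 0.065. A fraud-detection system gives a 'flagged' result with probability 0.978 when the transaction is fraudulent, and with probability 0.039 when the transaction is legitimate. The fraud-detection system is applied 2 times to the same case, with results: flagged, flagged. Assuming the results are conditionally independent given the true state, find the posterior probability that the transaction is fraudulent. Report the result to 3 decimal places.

With H the event that the transaction is fraudulent, the joint likelihood of the observed sequence is P(data|H) = 0.978·0.978 = 0.95648 and P(data|¬H) = 0.039·0.039 = 0.0015210.
Bayes: P(H|data) = 0.065·0.95648 / (0.065·0.95648 + 0.935·0.0015210) = 0.062171/0.063594 = 0.9776.

Posterior P(H) ≈ 0.978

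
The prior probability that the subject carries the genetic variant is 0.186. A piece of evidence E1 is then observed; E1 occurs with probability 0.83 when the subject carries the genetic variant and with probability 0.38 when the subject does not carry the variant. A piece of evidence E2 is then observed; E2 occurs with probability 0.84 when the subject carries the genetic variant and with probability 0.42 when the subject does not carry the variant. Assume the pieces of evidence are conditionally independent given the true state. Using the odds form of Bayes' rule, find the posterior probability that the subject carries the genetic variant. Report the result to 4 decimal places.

Posterior probability ≈ 0.4995

Prior odds = 0.186/(1−0.186) = 0.22850.
Likelihood ratio for E1 = 0.83/0.38 = 2.1842.
Likelihood ratio for E2 = 0.84/0.42 = 2.0000.
Posterior odds = prior odds × LR₁ × LR₂ = 0.99819.
Posterior probability = odds/(1+odds) = 0.99819/1.9982 = 0.4995.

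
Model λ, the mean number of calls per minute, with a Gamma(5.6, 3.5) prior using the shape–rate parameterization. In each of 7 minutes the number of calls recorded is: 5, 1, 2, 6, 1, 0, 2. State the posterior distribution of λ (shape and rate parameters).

The Poisson likelihood adds the total count to the shape and the number of exposure periods to the rate. Here ∑xᵢ = 17 and n = 7, so shape 5.6→22.6 and rate 3.5→10.5.

Posterior: Gamma(shape=22.6, rate=10.5)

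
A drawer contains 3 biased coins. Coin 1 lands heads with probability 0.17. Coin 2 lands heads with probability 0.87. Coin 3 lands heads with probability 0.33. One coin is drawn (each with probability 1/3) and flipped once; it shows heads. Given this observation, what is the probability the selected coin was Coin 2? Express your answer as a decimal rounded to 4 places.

P(heads|C1) = 0.17; P(heads|C2) = 0.87; P(heads|C3) = 0.33.
Prior × likelihood for each source: 0.333333·0.17=0.05667, 0.333333·0.87=0.2900, 0.333333·0.33=0.1100. Summing gives P(heads) = 0.45667.
P(Coin 2 | heads) = 0.2900 / 0.45667 = 0.6350.

Posterior probability ≈ 0.6350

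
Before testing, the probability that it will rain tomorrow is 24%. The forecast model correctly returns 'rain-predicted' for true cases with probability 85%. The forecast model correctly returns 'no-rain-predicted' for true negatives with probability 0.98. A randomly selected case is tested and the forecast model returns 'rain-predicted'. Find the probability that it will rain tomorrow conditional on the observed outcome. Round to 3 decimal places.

P(H | E) ≈ 0.931

Let H be the event that it will rain tomorrow. P(H) = 0.24, so P(¬H) = 0.76. With E the 'rain-predicted' result, P(E|H) = 0.85 and P(E|¬H) = 0.02.
P(E) = 0.85·0.24 + 0.02·0.76 = 0.20400 + 0.015200 = 0.21920.
By Bayes' theorem, P(H|E) = 0.20400 / 0.21920 = 0.931.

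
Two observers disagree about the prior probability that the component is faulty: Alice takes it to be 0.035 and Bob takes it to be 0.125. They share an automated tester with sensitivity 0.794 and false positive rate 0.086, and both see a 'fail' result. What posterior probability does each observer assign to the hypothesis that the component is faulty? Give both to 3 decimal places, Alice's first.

The likelihood ratio for a 'fail' result is 0.794/0.086 = 9.2326.
Alice: prior odds 0.035/0.965 = 0.036269; posterior odds 0.33486; posterior probability 0.251.
Bob: prior odds 0.125/0.875 = 0.14286; posterior odds 1.3189; posterior probability 0.569.

Alice: 0.251; Bob: 0.569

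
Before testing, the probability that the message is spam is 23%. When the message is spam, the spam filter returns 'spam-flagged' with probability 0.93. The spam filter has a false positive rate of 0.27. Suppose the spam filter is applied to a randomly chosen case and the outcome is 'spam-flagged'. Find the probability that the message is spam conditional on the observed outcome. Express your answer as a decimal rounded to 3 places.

P(H | E) ≈ 0.507

Write H for 'the message is spam'. Prior odds H:¬H = 0.23/0.77 = 0.29870. For the 'spam-flagged' outcome, the likelihood ratio is 0.93/0.27 = 3.4444.
Posterior odds = 0.29870 × 3.4444 = 1.0289, so P(H|E) = 1.0289/(1+1.0289) = 0.507.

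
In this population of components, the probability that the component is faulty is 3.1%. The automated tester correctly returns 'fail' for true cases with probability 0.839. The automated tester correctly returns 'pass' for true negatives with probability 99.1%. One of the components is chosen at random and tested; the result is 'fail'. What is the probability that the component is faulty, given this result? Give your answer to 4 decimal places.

P(H | E) ≈ 0.7489

Write H for 'the component is faulty'. Prior odds H:¬H = 0.031/0.969 = 0.031992. For the 'fail' outcome, the likelihood ratio is 0.839/0.009 = 93.222.
Posterior odds = 0.031992 × 93.222 = 2.9823, so P(H|E) = 2.9823/(1+2.9823) = 0.7489.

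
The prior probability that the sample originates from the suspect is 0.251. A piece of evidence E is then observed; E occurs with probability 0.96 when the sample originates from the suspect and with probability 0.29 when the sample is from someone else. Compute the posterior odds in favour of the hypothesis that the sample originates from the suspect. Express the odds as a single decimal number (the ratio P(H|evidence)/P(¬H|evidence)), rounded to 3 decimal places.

Posterior odds ≈ 1.109

Prior odds = 0.251/(1−0.251) = 0.33511. In log-odds, ln(0.33511) = -1.0933.
Add log likelihood ratio: ln(3.3103) = 1.1971.
Posterior log-odds = 0.10377, so posterior odds = exp(0.10377) = 1.1093.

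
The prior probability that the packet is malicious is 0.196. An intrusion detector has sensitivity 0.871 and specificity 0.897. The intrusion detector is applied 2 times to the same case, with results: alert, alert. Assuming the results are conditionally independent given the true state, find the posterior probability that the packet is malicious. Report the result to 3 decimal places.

Posterior P(H) ≈ 0.946

Let H be the event that the packet is malicious; start with P(H) = 0.196. P('alert'|H) = 0.871, P('alert'|¬H) = 0.103.
Update on result 1 ('alert'): P(H) ← 0.871·0.1960 / (0.871·0.1960 + 0.103·0.8040) = 0.17072/0.25353 = 0.6734.
Update on result 2 ('alert'): P(H) ← 0.871·0.6734 / (0.871·0.6734 + 0.103·0.3266) = 0.58650/0.62014 = 0.9457.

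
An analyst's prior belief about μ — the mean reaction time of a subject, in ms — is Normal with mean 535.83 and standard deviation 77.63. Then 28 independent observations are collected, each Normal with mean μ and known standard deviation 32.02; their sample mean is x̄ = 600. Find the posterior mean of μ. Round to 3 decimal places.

Posterior mean ≈ 599.612

With known σ, the Normal prior is conjugate. Weight on the data is w = (n/σ²)/(n/σ² + 1/τ₀²) = 0.0273096/(0.0273096+0.00016594) = 0.99396.
Posterior mean = w·x̄ + (1−w)·μ₀ = 0.99396·600 + 0.0060394·535.83 = 599.612.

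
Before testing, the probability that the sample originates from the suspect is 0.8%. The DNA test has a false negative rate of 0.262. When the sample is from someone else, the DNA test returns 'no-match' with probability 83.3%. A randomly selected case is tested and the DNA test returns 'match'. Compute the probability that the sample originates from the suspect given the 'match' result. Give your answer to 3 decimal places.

P(H | E) ≈ 0.034

Write H for 'the sample originates from the suspect'. Prior odds H:¬H = 0.008/0.992 = 0.0080645. For the 'match' outcome, the likelihood ratio is 0.738/0.167 = 4.4192.
Posterior odds = 0.0080645 × 4.4192 = 0.035638, so P(H|E) = 0.035638/(1+0.035638) = 0.034.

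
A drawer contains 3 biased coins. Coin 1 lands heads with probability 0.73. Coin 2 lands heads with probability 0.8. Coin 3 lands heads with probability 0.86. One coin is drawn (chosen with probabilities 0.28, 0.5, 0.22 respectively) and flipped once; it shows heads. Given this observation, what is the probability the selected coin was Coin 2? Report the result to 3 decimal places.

Tabulate prior·likelihood by source: [1] prior 0.28, lik 0.73, product 0.2044; [2] prior 0.5, lik 0.8, product 0.4000; [3] prior 0.22, lik 0.86, product 0.1892.
Normalizing constant = 0.79360; the posterior for Coin 2 is its product over the sum, 0.4000/0.79360 = 0.504.

Posterior probability ≈ 0.504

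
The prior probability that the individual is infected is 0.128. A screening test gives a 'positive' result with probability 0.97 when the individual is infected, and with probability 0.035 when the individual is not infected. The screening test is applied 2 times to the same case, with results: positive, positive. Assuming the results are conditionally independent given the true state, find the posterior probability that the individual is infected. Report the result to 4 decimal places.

Let H be the event that the individual is infected; start with P(H) = 0.128. P('positive'|H) = 0.97, P('positive'|¬H) = 0.035.
Update on result 1 ('positive'): P(H) ← 0.97·0.1280 / (0.97·0.1280 + 0.035·0.8720) = 0.12416/0.15468 = 0.8027.
Update on result 2 ('positive'): P(H) ← 0.97·0.8027 / (0.97·0.8027 + 0.035·0.1973) = 0.77861/0.78551 = 0.9912.

Posterior P(H) ≈ 0.9912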